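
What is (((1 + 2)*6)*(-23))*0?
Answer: 0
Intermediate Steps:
(((1 + 2)*6)*(-23))*0 = ((3*6)*(-23))*0 = (18*(-23))*0 = -414*0 = 0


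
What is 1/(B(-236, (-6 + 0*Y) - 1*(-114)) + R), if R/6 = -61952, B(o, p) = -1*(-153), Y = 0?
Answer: -1/371559 ≈ -2.6914e-6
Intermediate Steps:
B(o, p) = 153
R = -371712 (R = 6*(-61952) = -371712)
1/(B(-236, (-6 + 0*Y) - 1*(-114)) + R) = 1/(153 - 371712) = 1/(-371559) = -1/371559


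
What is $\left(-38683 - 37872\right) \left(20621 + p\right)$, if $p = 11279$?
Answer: $-2442104500$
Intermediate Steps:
$\left(-38683 - 37872\right) \left(20621 + p\right) = \left(-38683 - 37872\right) \left(20621 + 11279\right) = \left(-76555\right) 31900 = -2442104500$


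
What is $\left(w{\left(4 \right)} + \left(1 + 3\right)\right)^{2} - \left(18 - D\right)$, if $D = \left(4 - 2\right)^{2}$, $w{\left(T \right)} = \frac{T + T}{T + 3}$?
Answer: $\frac{610}{49} \approx 12.449$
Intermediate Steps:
$w{\left(T \right)} = \frac{2 T}{3 + T}$
$D = 4$ ($D = 2^{2} = 4$)
$\left(w{\left(4 \right)} + \left(1 + 3\right)\right)^{2} - \left(18 - D\right) = \left(2 \cdot 4 \frac{1}{3 + 4} + \left(1 + 3\right)\right)^{2} - \left(18 - 4\right) = \left(2 \cdot 4 \cdot \frac{1}{7} + 4\right)^{2} - \left(18 - 4\right) = \left(2 \cdot 4 \cdot \frac{1}{7} + 4\right)^{2} - 14 = \left(\frac{8}{7} + 4\right)^{2} - 14 = \left(\frac{36}{7}\right)^{2} - 14 = \frac{1296}{49} - 14 = \frac{610}{49}$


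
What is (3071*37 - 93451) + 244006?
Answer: 264182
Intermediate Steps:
(3071*37 - 93451) + 244006 = (113627 - 93451) + 244006 = 20176 + 244006 = 264182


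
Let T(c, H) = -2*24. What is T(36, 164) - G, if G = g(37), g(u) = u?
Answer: -85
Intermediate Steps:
T(c, H) = -48
G = 37
T(36, 164) - G = -48 - 1*37 = -48 - 37 = -85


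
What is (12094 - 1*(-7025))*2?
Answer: 38238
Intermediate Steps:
(12094 - 1*(-7025))*2 = (12094 + 7025)*2 = 19119*2 = 38238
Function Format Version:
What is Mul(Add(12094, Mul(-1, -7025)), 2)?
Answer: 38238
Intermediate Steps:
Mul(Add(12094, Mul(-1, -7025)), 2) = Mul(Add(12094, 7025), 2) = Mul(19119, 2) = 38238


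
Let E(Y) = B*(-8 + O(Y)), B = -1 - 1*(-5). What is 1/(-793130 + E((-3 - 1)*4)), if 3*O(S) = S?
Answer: -3/2379550 ≈ -1.2607e-6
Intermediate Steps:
O(S) = S/3
B = 4 (B = -1 + 5 = 4)
E(Y) = -32 + 4*Y/3 (E(Y) = 4*(-8 + Y/3) = -32 + 4*Y/3)
1/(-793130 + E((-3 - 1)*4)) = 1/(-793130 + (-32 + 4*((-3 - 1)*4)/3)) = 1/(-793130 + (-32 + 4*(-4*4)/3)) = 1/(-793130 + (-32 + (4/3)*(-16))) = 1/(-793130 + (-32 - 64/3)) = 1/(-793130 - 160/3) = 1/(-2379550/3) = -3/2379550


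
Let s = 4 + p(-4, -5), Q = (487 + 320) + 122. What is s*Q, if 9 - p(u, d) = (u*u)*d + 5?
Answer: 81752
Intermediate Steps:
Q = 929 (Q = 807 + 122 = 929)
p(u, d) = 4 - d*u**2 (p(u, d) = 9 - ((u*u)*d + 5) = 9 - (u**2*d + 5) = 9 - (d*u**2 + 5) = 9 - (5 + d*u**2) = 9 + (-5 - d*u**2) = 4 - d*u**2)
s = 88 (s = 4 + (4 - 1*(-5)*(-4)**2) = 4 + (4 - 1*(-5)*16) = 4 + (4 + 80) = 4 + 84 = 88)
s*Q = 88*929 = 81752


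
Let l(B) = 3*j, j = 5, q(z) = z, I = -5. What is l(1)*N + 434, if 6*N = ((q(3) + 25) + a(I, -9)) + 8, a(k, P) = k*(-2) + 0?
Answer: 549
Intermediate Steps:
a(k, P) = -2*k (a(k, P) = -2*k + 0 = -2*k)
N = 23/3 (N = (((3 + 25) - 2*(-5)) + 8)/6 = ((28 + 10) + 8)/6 = (38 + 8)/6 = (⅙)*46 = 23/3 ≈ 7.6667)
l(B) = 15 (l(B) = 3*5 = 15)
l(1)*N + 434 = 15*(23/3) + 434 = 115 + 434 = 549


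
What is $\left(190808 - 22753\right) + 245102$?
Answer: $413157$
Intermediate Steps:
$\left(190808 - 22753\right) + 245102 = 168055 + 245102 = 413157$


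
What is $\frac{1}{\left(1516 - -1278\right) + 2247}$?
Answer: $\frac{1}{5041} \approx 0.00019837$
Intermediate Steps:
$\frac{1}{\left(1516 - -1278\right) + 2247} = \frac{1}{\left(1516 + 1278\right) + 2247} = \frac{1}{2794 + 2247} = \frac{1}{5041}$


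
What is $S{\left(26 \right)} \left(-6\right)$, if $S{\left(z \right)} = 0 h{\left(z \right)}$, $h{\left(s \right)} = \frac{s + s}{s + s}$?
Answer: $0$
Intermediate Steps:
$h{\left(s \right)} = 1$ ($h{\left(s \right)} = \frac{2 s}{2 s} = 2 s \frac{1}{2 s} = 1$)
$S{\left(z \right)} = 0$ ($S{\left(z \right)} = 0 \cdot 1 = 0$)
$S{\left(26 \right)} \left(-6\right) = 0 \left(-6\right) = 0$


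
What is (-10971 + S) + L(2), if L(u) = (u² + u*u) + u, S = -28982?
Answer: -39943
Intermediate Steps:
L(u) = u + 2*u² (L(u) = (u² + u²) + u = 2*u² + u = u + 2*u²)
(-10971 + S) + L(2) = (-10971 - 28982) + 2*(1 + 2*2) = -39953 + 2*(1 + 4) = -39953 + 2*5 = -39953 + 10 = -39943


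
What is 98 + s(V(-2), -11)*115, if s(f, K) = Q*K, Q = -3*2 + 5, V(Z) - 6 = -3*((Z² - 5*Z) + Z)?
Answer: 1363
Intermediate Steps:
V(Z) = 6 - 3*Z² + 12*Z (V(Z) = 6 - 3*((Z² - 5*Z) + Z) = 6 - 3*(Z² - 4*Z) = 6 + (-3*Z² + 12*Z) = 6 - 3*Z² + 12*Z)
Q = -1 (Q = -6 + 5 = -1)
s(f, K) = -K
98 + s(V(-2), -11)*115 = 98 - 1*(-11)*115 = 98 + 11*115 = 98 + 1265 = 1363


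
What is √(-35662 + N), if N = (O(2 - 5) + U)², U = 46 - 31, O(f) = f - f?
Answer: I*√35437 ≈ 188.25*I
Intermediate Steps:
O(f) = 0
U = 15
N = 225 (N = (0 + 15)² = 15² = 225)
√(-35662 + N) = √(-35662 + 225) = √(-35437) = I*√35437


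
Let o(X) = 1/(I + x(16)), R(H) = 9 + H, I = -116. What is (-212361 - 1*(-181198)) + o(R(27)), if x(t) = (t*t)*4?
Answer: -28296003/908 ≈ -31163.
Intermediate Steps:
x(t) = 4*t² (x(t) = t²*4 = 4*t²)
o(X) = 1/908 (o(X) = 1/(-116 + 4*16²) = 1/(-116 + 4*256) = 1/(-116 + 1024) = 1/908)
(-212361 - 1*(-181198)) + o(R(27)) = (-212361 - 1*(-181198)) + 1/908 = (-212361 + 181198) + 1/908 = -31163 + 1/908 = -28296003/908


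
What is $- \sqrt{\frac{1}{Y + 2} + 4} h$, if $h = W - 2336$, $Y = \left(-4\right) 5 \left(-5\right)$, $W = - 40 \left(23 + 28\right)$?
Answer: $\frac{2188 \sqrt{41718}}{51} \approx 8762.7$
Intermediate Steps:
$W = -2040$ ($W = \left(-40\right) 51 = -2040$)
$Y = 100$ ($Y = \left(-20\right) \left(-5\right) = 100$)
$h = -4376$ ($h = -2040 - 2336 = -4376$)
$- \sqrt{\frac{1}{Y + 2} + 4} h = - \sqrt{\frac{1}{100 + 2} + 4} \left(-4376\right) = - \sqrt{\frac{1}{102} + 4} \left(-4376\right) = - \sqrt{\frac{409}{102}} \left(-4376\right) = - \frac{\sqrt{41718}}{102} \left(-4376\right) = - \frac{\left(-2188\right) \sqrt{41718}}{51} = \frac{2188 \sqrt{41718}}{51}$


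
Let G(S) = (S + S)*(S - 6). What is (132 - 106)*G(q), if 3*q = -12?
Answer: 2080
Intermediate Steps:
q = -4 (q = (⅓)*(-12) = -4)
G(S) = 2*S*(-6 + S) (G(S) = (2*S)*(-6 + S) = 2*S*(-6 + S))
(132 - 106)*G(q) = (132 - 106)*(2*(-4)*(-6 - 4)) = 26*(2*(-4)*(-10)) = 26*80 = 2080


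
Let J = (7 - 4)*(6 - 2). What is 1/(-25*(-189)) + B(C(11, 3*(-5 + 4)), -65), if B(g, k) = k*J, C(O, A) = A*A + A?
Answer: -3685499/4725 ≈ -780.00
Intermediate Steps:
J = 12 (J = 3*4 = 12)
C(O, A) = A + A² (C(O, A) = A² + A = A + A²)
B(g, k) = 12*k (B(g, k) = k*12 = 12*k)
1/(-25*(-189)) + B(C(11, 3*(-5 + 4)), -65) = 1/(-25*(-189)) + 12*(-65) = 1/4725 - 780 = -3685499/4725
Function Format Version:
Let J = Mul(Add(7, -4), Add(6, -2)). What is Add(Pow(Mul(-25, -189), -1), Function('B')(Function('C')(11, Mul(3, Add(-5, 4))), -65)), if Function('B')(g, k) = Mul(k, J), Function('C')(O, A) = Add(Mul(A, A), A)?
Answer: Rational(-3685499, 4725) ≈ -780.00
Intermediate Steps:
J = 12 (J = Mul(3, 4) = 12)
Function('C')(O, A) = Add(A, Pow(A, 2)) (Function('C')(O, A) = Add(Pow(A, 2), A) = Add(A, Pow(A, 2)))
Function('B')(g, k) = Mul(12, k) (Function('B')(g, k) = Mul(k, 12) = Mul(12, k))
Add(Pow(Mul(-25, -189), -1), Function('B')(Function('C')(11, Mul(3, Add(-5, 4))), -65)) = Add(Pow(Mul(-25, -189), -1), Mul(12, -65)) = Add(Pow(4725, -1), -780) = Add(Rational(1, 4725), -780) = Rational(-3685499, 4725)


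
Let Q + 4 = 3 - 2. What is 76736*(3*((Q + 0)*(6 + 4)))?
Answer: -6906240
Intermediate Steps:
Q = -3 (Q = -4 + (3 - 2) = -4 + 1 = -3)
76736*(3*((Q + 0)*(6 + 4))) = 76736*(3*((-3 + 0)*(6 + 4))) = 76736*(3*(-3*10)) = 76736*(3*(-30)) = 76736*(-90) = -6906240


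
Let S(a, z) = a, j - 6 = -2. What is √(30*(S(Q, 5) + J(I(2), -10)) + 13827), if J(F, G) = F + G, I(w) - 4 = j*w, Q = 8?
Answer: √14127 ≈ 118.86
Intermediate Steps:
j = 4 (j = 6 - 2 = 4)
I(w) = 4 + 4*w
√(30*(S(Q, 5) + J(I(2), -10)) + 13827) = √(30*(8 + ((4 + 4*2) - 10)) + 13827) = √(30*(8 + ((4 + 8) - 10)) + 13827) = √(30*(8 + (12 - 10)) + 13827) = √(30*(8 + 2) + 13827) = √(30*10 + 13827) = √(300 + 13827) = √14127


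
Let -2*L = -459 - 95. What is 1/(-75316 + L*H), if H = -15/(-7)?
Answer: -7/523057 ≈ -1.3383e-5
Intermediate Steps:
L = 277 (L = -(-459 - 95)/2 = -½*(-554) = 277)
H = 15/7 (H = -15*(-⅐) = 15/7 ≈ 2.1429)
1/(-75316 + L*H) = 1/(-75316 + 277*(15/7)) = 1/(-75316 + 4155/7) = 1/(-523057/7) = -7/523057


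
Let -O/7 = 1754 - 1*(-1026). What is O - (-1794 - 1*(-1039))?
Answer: -18705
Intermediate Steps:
O = -19460 (O = -7*(1754 - 1*(-1026)) = -7*(1754 + 1026) = -7*2780 = -19460)
O - (-1794 - 1*(-1039)) = -19460 - (-1794 - 1*(-1039)) = -19460 - (-1794 + 1039) = -19460 - 1*(-755) = -19460 + 755 = -18705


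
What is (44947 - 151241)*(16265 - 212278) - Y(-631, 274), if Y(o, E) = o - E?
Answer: 20835006727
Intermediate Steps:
(44947 - 151241)*(16265 - 212278) - Y(-631, 274) = (44947 - 151241)*(16265 - 212278) - (-631 - 1*274) = -106294*(-196013) - (-631 - 274) = 20835005822 - 1*(-905) = 20835005822 + 905 = 20835006727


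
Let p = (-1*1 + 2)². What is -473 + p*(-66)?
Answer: -539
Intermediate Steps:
p = 1 (p = (-1 + 2)² = 1² = 1)
-473 + p*(-66) = -473 + 1*(-66) = -473 - 66 = -539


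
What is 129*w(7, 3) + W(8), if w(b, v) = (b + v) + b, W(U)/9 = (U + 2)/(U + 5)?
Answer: 28599/13 ≈ 2199.9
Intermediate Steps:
W(U) = 9*(2 + U)/(5 + U) (W(U) = 9*((U + 2)/(U + 5)) = 9*((2 + U)/(5 + U)) = 9*(2 + U)/(5 + U))
w(b, v) = v + 2*b
129*w(7, 3) + W(8) = 129*(3 + 2*7) + 9*(2 + 8)/(5 + 8) = 129*(3 + 14) + 9*10/13 = 129*17 + 9*(1/13)*10 = 2193 + 90/13 = 28599/13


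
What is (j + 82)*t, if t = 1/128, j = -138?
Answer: -7/16 ≈ -0.43750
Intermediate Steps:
t = 1/128 ≈ 0.0078125
(j + 82)*t = (-138 + 82)*(1/128) = -56*1/128 = -7/16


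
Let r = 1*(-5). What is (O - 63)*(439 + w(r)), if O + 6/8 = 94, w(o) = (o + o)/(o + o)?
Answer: 13310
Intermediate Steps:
r = -5
w(o) = 1 (w(o) = (2*o)/((2*o)) = (2*o)*(1/(2*o)) = 1)
O = 373/4 (O = -¾ + 94 = 373/4 ≈ 93.250)
(O - 63)*(439 + w(r)) = (373/4 - 63)*(439 + 1) = (121/4)*440 = 13310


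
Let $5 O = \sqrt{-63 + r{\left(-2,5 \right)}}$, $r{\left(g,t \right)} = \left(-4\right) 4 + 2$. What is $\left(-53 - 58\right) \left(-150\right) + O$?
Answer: $16650 + \frac{i \sqrt{77}}{5} \approx 16650.0 + 1.755 i$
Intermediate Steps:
$r{\left(g,t \right)} = -14$ ($r{\left(g,t \right)} = -16 + 2 = -14$)
$O = \frac{i \sqrt{77}}{5}$ ($O = \frac{\sqrt{-63 - 14}}{5} = \frac{\sqrt{-77}}{5} = \frac{i \sqrt{77}}{5} \approx 1.755 i$)
$\left(-53 - 58\right) \left(-150\right) + O = \left(-53 - 58\right) \left(-150\right) + \frac{i \sqrt{77}}{5} = \left(-111\right) \left(-150\right) + \frac{i \sqrt{77}}{5} = 16650 + \frac{i \sqrt{77}}{5}$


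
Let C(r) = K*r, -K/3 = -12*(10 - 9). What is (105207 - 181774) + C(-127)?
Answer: -81139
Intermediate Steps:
K = 36 (K = -(-36)*(10 - 9) = -(-36) = -3*(-12) = 36)
C(r) = 36*r
(105207 - 181774) + C(-127) = (105207 - 181774) + 36*(-127) = -76567 - 4572 = -81139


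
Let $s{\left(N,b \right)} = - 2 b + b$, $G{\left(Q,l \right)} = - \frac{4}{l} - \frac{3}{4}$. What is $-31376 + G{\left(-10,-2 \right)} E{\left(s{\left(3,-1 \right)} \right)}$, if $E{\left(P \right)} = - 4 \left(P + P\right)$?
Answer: $-31386$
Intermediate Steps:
$G{\left(Q,l \right)} = - \frac{3}{4} - \frac{4}{l}$ ($G{\left(Q,l \right)} = - \frac{4}{l} - \frac{3}{4} = - \frac{3}{4} - \frac{4}{l}$)
$s{\left(N,b \right)} = - b$
$E{\left(P \right)} = - 8 P$ ($E{\left(P \right)} = - 4 \cdot 2 P = - 8 P$)
$-31376 + G{\left(-10,-2 \right)} E{\left(s{\left(3,-1 \right)} \right)} = -31376 + \left(- \frac{3}{4} - \frac{4}{-2}\right) \left(- 8 \left(\left(-1\right) \left(-1\right)\right)\right) = -31376 + \left(- \frac{3}{4} - -2\right) \left(\left(-8\right) 1\right) = -31376 + \left(- \frac{3}{4} + 2\right) \left(-8\right) = -31376 + \frac{5}{4} \left(-8\right) = -31376 - 10 = -31386$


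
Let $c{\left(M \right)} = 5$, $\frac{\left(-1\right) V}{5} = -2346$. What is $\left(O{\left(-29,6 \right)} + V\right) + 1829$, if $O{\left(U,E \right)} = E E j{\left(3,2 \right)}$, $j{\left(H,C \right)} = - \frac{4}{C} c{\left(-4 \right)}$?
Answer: $13199$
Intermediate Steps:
$V = 11730$ ($V = \left(-5\right) \left(-2346\right) = 11730$)
$j{\left(H,C \right)} = - \frac{20}{C}$ ($j{\left(H,C \right)} = - \frac{4}{C} 5 = - \frac{20}{C}$)
$O{\left(U,E \right)} = - 10 E^{2}$ ($O{\left(U,E \right)} = E E \left(- \frac{20}{2}\right) = E^{2} \left(\left(-20\right) \frac{1}{2}\right) = E^{2} \left(-10\right) = - 10 E^{2}$)
$\left(O{\left(-29,6 \right)} + V\right) + 1829 = \left(- 10 \cdot 6^{2} + 11730\right) + 1829 = \left(\left(-10\right) 36 + 11730\right) + 1829 = \left(-360 + 11730\right) + 1829 = 11370 + 1829 = 13199$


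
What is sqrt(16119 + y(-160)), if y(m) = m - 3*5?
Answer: 2*sqrt(3986) ≈ 126.27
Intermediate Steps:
y(m) = -15 + m (y(m) = m - 15 = -15 + m)
sqrt(16119 + y(-160)) = sqrt(16119 + (-15 - 160)) = sqrt(16119 - 175) = sqrt(15944) = 2*sqrt(3986)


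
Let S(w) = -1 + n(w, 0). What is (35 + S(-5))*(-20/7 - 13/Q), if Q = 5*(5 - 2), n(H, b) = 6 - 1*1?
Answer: -5083/35 ≈ -145.23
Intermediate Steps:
n(H, b) = 5 (n(H, b) = 6 - 1 = 5)
Q = 15 (Q = 5*3 = 15)
S(w) = 4 (S(w) = -1 + 5 = 4)
(35 + S(-5))*(-20/7 - 13/Q) = (35 + 4)*(-20/7 - 13/15) = 39*(-20*⅐ - 13*1/15) = 39*(-20/7 - 13/15) = 39*(-391/105) = -5083/35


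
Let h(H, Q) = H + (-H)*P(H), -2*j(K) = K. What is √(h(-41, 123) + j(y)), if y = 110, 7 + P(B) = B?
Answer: 4*I*√129 ≈ 45.431*I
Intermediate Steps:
P(B) = -7 + B
j(K) = -K/2
h(H, Q) = H - H*(-7 + H) (h(H, Q) = H + (-H)*(-7 + H) = H - H*(-7 + H))
√(h(-41, 123) + j(y)) = √(-41*(8 - 1*(-41)) - ½*110) = √(-41*(8 + 41) - 55) = √(-41*49 - 55) = √(-2009 - 55) = √(-2064) = 4*I*√129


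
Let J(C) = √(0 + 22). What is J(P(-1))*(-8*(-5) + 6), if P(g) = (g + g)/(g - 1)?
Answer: 46*√22 ≈ 215.76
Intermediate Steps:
P(g) = 2*g/(-1 + g) (P(g) = (2*g)/(-1 + g) = 2*g/(-1 + g))
J(C) = √22
J(P(-1))*(-8*(-5) + 6) = √22*(-8*(-5) + 6) = √22*(40 + 6) = √22*46 = 46*√22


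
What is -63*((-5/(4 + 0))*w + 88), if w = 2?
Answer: -10773/2 ≈ -5386.5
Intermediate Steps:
-63*((-5/(4 + 0))*w + 88) = -63*(-5/(4 + 0)*2 + 88) = -63*(-5/4*2 + 88) = -63*(-5/2 + 88) = -63*171/2 = -10773/2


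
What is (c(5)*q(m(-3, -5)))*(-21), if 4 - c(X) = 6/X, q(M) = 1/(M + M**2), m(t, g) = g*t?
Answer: -49/200 ≈ -0.24500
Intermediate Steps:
c(X) = 4 - 6/X
(c(5)*q(m(-3, -5)))*(-21) = ((4 - 6/5)*(1/(((-5*(-3)))*(1 - 5*(-3)))))*(-21) = ((4 - 6*1/5)*(1/(15*(1 + 15))))*(-21) = ((4 - 6/5)*((1/15)/16))*(-21) = (14*((1/15)*(1/16))/5)*(-21) = ((14/5)*(1/240))*(-21) = (7/600)*(-21) = -49/200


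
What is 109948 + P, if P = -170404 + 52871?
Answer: -7585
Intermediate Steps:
P = -117533
109948 + P = 109948 - 117533 = -7585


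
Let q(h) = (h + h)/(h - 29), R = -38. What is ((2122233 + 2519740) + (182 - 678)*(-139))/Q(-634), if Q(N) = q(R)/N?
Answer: -5266061377/2 ≈ -2.6330e+9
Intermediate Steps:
q(h) = 2*h/(-29 + h) (q(h) = (2*h)/(-29 + h) = 2*h/(-29 + h))
Q(N) = 76/(67*N) (Q(N) = (2*(-38)/(-29 - 38))/N = (2*(-38)/(-67))/N = (2*(-38)*(-1/67))/N = 76/(67*N))
((2122233 + 2519740) + (182 - 678)*(-139))/Q(-634) = ((2122233 + 2519740) + (182 - 678)*(-139))/(((76/67)/(-634))) = (4641973 - 496*(-139))/(((76/67)*(-1/634))) = (4641973 + 68944)/(-38/21239) = 4710917*(-21239/38) = -5266061377/2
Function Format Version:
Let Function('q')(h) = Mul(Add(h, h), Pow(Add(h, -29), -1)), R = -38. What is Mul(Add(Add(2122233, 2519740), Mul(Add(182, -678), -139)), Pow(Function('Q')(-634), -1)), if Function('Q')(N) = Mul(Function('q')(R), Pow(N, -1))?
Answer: Rational(-5266061377, 2) ≈ -2.6330e+9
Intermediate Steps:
Function('q')(h) = Mul(2, h, Pow(Add(-29, h), -1)) (Function('q')(h) = Mul(Mul(2, h), Pow(Add(-29, h), -1)) = Mul(2, h, Pow(Add(-29, h), -1)))
Function('Q')(N) = Mul(Rational(76, 67), Pow(N, -1)) (Function('Q')(N) = Mul(Mul(2, -38, Pow(Add(-29, -38), -1)), Pow(N, -1)) = Mul(Mul(2, -38, Pow(-67, -1)), Pow(N, -1)) = Mul(Mul(2, -38, Rational(-1, 67)), Pow(N, -1)) = Mul(Rational(76, 67), Pow(N, -1)))
Mul(Add(Add(2122233, 2519740), Mul(Add(182, -678), -139)), Pow(Function('Q')(-634), -1)) = Mul(Add(Add(2122233, 2519740), Mul(Add(182, -678), -139)), Pow(Mul(Rational(76, 67), Pow(-634, -1)), -1)) = Mul(Add(4641973, Mul(-496, -139)), Pow(Mul(Rational(76, 67), Rational(-1, 634)), -1)) = Mul(Add(4641973, 68944), Pow(Rational(-38, 21239), -1)) = Mul(4710917, Rational(-21239, 38)) = Rational(-5266061377, 2)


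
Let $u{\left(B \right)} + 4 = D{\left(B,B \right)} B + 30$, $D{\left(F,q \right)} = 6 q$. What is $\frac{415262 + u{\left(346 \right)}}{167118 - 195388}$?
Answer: $- \frac{566792}{14135} \approx -40.098$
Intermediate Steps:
$u{\left(B \right)} = 26 + 6 B^{2}$ ($u{\left(B \right)} = -4 + \left(6 B B + 30\right) = -4 + \left(6 B^{2} + 30\right) = -4 + \left(30 + 6 B^{2}\right) = 26 + 6 B^{2}$)
$\frac{415262 + u{\left(346 \right)}}{167118 - 195388} = \frac{415262 + \left(26 + 6 \cdot 346^{2}\right)}{167118 - 195388} = \frac{415262 + \left(26 + 6 \cdot 119716\right)}{-28270} = \left(415262 + \left(26 + 718296\right)\right) \left(- \frac{1}{28270}\right) = \left(415262 + 718322\right) \left(- \frac{1}{28270}\right) = 1133584 \left(- \frac{1}{28270}\right) = - \frac{566792}{14135}$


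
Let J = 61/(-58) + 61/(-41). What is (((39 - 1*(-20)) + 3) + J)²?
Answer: 19993111609/5654884 ≈ 3535.5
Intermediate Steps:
J = -6039/2378 (J = 61*(-1/58) + 61*(-1/41) = -61/58 - 61/41 = -6039/2378 ≈ -2.5395)
(((39 - 1*(-20)) + 3) + J)² = (((39 - 1*(-20)) + 3) - 6039/2378)² = (((39 + 20) + 3) - 6039/2378)² = ((59 + 3) - 6039/2378)² = (62 - 6039/2378)² = (141397/2378)² = 19993111609/5654884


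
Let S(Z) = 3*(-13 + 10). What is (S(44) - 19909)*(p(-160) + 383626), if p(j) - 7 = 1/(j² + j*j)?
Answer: -195614773616359/25600 ≈ -7.6412e+9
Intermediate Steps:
S(Z) = -9 (S(Z) = 3*(-3) = -9)
p(j) = 7 + 1/(2*j²) (p(j) = 7 + 1/(j² + j*j) = 7 + 1/(j² + j²) = 7 + 1/(2*j²))
(S(44) - 19909)*(p(-160) + 383626) = (-9 - 19909)*((7 + (½)/(-160)²) + 383626) = -19918*((7 + (½)*(1/25600)) + 383626) = -19918*((7 + 1/51200) + 383626) = -19918*(358401/51200 + 383626) = -19918*19642009601/51200 = -195614773616359/25600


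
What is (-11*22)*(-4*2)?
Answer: 1936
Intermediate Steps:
(-11*22)*(-4*2) = -242*(-8) = 1936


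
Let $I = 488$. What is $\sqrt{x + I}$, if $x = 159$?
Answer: $\sqrt{647} \approx 25.436$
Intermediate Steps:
$\sqrt{x + I} = \sqrt{159 + 488} = \sqrt{647}$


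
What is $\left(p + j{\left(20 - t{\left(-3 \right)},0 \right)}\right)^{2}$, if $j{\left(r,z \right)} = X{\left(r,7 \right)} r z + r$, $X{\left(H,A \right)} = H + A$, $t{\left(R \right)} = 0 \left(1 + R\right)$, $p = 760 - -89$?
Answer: $755161$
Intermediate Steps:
$p = 849$ ($p = 760 + 89 = 849$)
$t{\left(R \right)} = 0$
$X{\left(H,A \right)} = A + H$
$j{\left(r,z \right)} = r + r z \left(7 + r\right)$ ($j{\left(r,z \right)} = \left(7 + r\right) r z + r = r \left(7 + r\right) z + r = r z \left(7 + r\right) + r = r + r z \left(7 + r\right)$)
$\left(p + j{\left(20 - t{\left(-3 \right)},0 \right)}\right)^{2} = \left(849 + \left(20 - 0\right) \left(1 + 0 \left(7 + \left(20 - 0\right)\right)\right)\right)^{2} = \left(849 + \left(20 + 0\right) \left(1 + 0 \left(7 + \left(20 + 0\right)\right)\right)\right)^{2} = \left(849 + 20 \left(1 + 0 \left(7 + 20\right)\right)\right)^{2} = \left(849 + 20 \left(1 + 0 \cdot 27\right)\right)^{2} = \left(849 + 20 \left(1 + 0\right)\right)^{2} = \left(849 + 20 \cdot 1\right)^{2} = \left(849 + 20\right)^{2} = 869^{2} = 755161$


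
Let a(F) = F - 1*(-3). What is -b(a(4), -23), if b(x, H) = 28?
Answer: -28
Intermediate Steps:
a(F) = 3 + F (a(F) = F + 3 = 3 + F)
-b(a(4), -23) = -1*28 = -28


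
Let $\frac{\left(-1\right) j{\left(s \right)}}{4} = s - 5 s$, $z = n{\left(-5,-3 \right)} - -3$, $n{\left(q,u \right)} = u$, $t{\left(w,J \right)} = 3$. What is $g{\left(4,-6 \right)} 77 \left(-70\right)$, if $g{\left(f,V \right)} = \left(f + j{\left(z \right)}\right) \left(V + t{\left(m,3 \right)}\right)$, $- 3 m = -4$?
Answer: $64680$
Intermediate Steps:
$m = \frac{4}{3}$ ($m = \left(- \frac{1}{3}\right) \left(-4\right) = \frac{4}{3} \approx 1.3333$)
$z = 0$ ($z = -3 - -3 = -3 + 3 = 0$)
$j{\left(s \right)} = 16 s$ ($j{\left(s \right)} = - 4 \left(s - 5 s\right) = - 4 \left(- 4 s\right) = 16 s$)
$g{\left(f,V \right)} = f \left(3 + V\right)$ ($g{\left(f,V \right)} = \left(f + 16 \cdot 0\right) \left(V + 3\right) = \left(f + 0\right) \left(3 + V\right) = f \left(3 + V\right)$)
$g{\left(4,-6 \right)} 77 \left(-70\right) = 4 \left(3 - 6\right) 77 \left(-70\right) = 4 \left(-3\right) 77 \left(-70\right) = \left(-12\right) 77 \left(-70\right) = \left(-924\right) \left(-70\right) = 64680$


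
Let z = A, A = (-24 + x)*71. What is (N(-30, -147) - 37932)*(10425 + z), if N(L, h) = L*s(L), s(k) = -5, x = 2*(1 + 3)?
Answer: -350956998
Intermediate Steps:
x = 8 (x = 2*4 = 8)
N(L, h) = -5*L (N(L, h) = L*(-5) = -5*L)
A = -1136 (A = (-24 + 8)*71 = -16*71 = -1136)
z = -1136
(N(-30, -147) - 37932)*(10425 + z) = (-5*(-30) - 37932)*(10425 - 1136) = (150 - 37932)*9289 = -37782*9289 = -350956998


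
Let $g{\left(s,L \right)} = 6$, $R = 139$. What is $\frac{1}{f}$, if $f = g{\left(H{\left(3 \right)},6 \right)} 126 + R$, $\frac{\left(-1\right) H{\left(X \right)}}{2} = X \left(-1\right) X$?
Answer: $\frac{1}{895} \approx 0.0011173$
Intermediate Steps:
$H{\left(X \right)} = 2 X^{2}$ ($H{\left(X \right)} = - 2 X \left(-1\right) X = - 2 - X X = - 2 \left(- X^{2}\right) = 2 X^{2}$)
$f = 895$ ($f = 6 \cdot 126 + 139 = 756 + 139 = 895$)
$\frac{1}{f} = \frac{1}{895}$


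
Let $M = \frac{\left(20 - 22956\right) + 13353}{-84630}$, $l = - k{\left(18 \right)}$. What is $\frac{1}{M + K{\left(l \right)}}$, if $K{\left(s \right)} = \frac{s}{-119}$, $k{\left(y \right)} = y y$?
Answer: $\frac{1438710}{4080071} \approx 0.35262$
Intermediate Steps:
$k{\left(y \right)} = y^{2}$
$l = -324$ ($l = - 18^{2} = \left(-1\right) 324 = -324$)
$K{\left(s \right)} = - \frac{s}{119}$ ($K{\left(s \right)} = s \left(- \frac{1}{119}\right) = - \frac{s}{119}$)
$M = \frac{1369}{12090}$ ($M = \left(-22936 + 13353\right) \left(- \frac{1}{84630}\right) = \left(-9583\right) \left(- \frac{1}{84630}\right) = \frac{1369}{12090} \approx 0.11323$)
$\frac{1}{M + K{\left(l \right)}} = \frac{1}{\frac{1369}{12090} - - \frac{324}{119}} = \frac{1}{\frac{1369}{12090} + \frac{324}{119}} = \frac{1}{\frac{4080071}{1438710}} = \frac{1438710}{4080071}$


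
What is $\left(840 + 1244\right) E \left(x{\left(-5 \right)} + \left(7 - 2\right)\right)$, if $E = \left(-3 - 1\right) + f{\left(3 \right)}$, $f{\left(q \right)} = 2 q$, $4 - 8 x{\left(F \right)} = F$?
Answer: $25529$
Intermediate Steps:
$x{\left(F \right)} = \frac{1}{2} - \frac{F}{8}$
$E = 2$ ($E = \left(-3 - 1\right) + 2 \cdot 3 = -4 + 6 = 2$)
$\left(840 + 1244\right) E \left(x{\left(-5 \right)} + \left(7 - 2\right)\right) = \left(840 + 1244\right) 2 \left(\left(\frac{1}{2} - - \frac{5}{8}\right) + \left(7 - 2\right)\right) = 2084 \cdot 2 \left(\left(\frac{1}{2} + \frac{5}{8}\right) + \left(7 - 2\right)\right) = 2084 \cdot 2 \left(\frac{9}{8} + 5\right) = 2084 \cdot 2 \cdot \frac{49}{8} = 2084 \cdot \frac{49}{4} = 25529$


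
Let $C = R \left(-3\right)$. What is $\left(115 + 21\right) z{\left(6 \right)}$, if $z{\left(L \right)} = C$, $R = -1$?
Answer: $408$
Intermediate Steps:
$C = 3$ ($C = \left(-1\right) \left(-3\right) = 3$)
$z{\left(L \right)} = 3$
$\left(115 + 21\right) z{\left(6 \right)} = \left(115 + 21\right) 3 = 136 \cdot 3 = 408$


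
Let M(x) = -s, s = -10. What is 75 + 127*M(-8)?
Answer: 1345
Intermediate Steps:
M(x) = 10 (M(x) = -1*(-10) = 10)
75 + 127*M(-8) = 75 + 127*10 = 75 + 1270 = 1345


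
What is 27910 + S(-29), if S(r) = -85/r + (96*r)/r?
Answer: 812259/29 ≈ 28009.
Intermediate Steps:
S(r) = 96 - 85/r (S(r) = -85/r + 96 = 96 - 85/r)
27910 + S(-29) = 27910 + (96 - 85/(-29)) = 27910 + (96 - 85*(-1/29)) = 27910 + (96 + 85/29) = 27910 + 2869/29 = 812259/29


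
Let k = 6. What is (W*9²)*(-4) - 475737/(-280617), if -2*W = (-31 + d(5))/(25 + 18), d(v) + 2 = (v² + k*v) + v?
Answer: 415958483/4022177 ≈ 103.42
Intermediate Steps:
d(v) = -2 + v² + 7*v (d(v) = -2 + ((v² + 6*v) + v) = -2 + (v² + 7*v) = -2 + v² + 7*v)
W = -27/86 (W = -(-31 + (-2 + 5² + 7*5))/(2*(25 + 18)) = -(-31 + (-2 + 25 + 35))/(2*43) = -(-31 + 58)/(2*43) = -27/(2*43) = -½*27/43 = -27/86 ≈ -0.31395)
(W*9²)*(-4) - 475737/(-280617) = -27/86*9²*(-4) - 475737/(-280617) = -27/86*81*(-4) - 475737*(-1/280617) = -2187/86*(-4) + 158579/93539 = 4374/43 + 158579/93539 = 415958483/4022177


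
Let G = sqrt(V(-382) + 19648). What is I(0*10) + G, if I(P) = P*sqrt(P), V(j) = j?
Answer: 13*sqrt(114) ≈ 138.80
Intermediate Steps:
I(P) = P**(3/2)
G = 13*sqrt(114) (G = sqrt(-382 + 19648) = sqrt(19266) = 13*sqrt(114) ≈ 138.80)
I(0*10) + G = (0*10)**(3/2) + 13*sqrt(114) = 0**(3/2) + 13*sqrt(114) = 0 + 13*sqrt(114) = 13*sqrt(114)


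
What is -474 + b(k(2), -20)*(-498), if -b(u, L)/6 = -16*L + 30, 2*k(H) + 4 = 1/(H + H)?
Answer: 1045326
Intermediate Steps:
k(H) = -2 + 1/(4*H) (k(H) = -2 + 1/(2*(H + H)) = -2 + 1/(2*((2*H))) = -2 + (1/(2*H))/2 = -2 + 1/(4*H))
b(u, L) = -180 + 96*L (b(u, L) = -6*(-16*L + 30) = -6*(30 - 16*L) = -180 + 96*L)
-474 + b(k(2), -20)*(-498) = -474 + (-180 + 96*(-20))*(-498) = -474 + (-180 - 1920)*(-498) = -474 - 2100*(-498) = -474 + 1045800 = 1045326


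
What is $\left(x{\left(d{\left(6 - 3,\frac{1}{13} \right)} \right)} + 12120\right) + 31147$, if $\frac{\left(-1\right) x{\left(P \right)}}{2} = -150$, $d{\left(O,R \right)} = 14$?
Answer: $43567$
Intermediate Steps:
$x{\left(P \right)} = 300$ ($x{\left(P \right)} = \left(-2\right) \left(-150\right) = 300$)
$\left(x{\left(d{\left(6 - 3,\frac{1}{13} \right)} \right)} + 12120\right) + 31147 = \left(300 + 12120\right) + 31147 = 12420 + 31147 = 43567$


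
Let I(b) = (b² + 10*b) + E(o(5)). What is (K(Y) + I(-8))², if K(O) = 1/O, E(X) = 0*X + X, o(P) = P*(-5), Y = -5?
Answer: 42436/25 ≈ 1697.4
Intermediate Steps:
o(P) = -5*P
E(X) = X (E(X) = 0 + X = X)
I(b) = -25 + b² + 10*b (I(b) = (b² + 10*b) - 5*5 = (b² + 10*b) - 25 = -25 + b² + 10*b)
(K(Y) + I(-8))² = (1/(-5) + (-25 + (-8)² + 10*(-8)))² = (-⅕ + (-25 + 64 - 80))² = (-⅕ - 41)² = (-206/5)² = 42436/25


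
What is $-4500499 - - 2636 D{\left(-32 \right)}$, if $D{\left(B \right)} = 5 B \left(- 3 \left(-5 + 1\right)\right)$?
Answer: $-9561619$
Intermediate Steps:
$D{\left(B \right)} = 60 B$ ($D{\left(B \right)} = 5 B \left(\left(-3\right) \left(-4\right)\right) = 5 B 12 = 60 B$)
$-4500499 - - 2636 D{\left(-32 \right)} = -4500499 - - 2636 \cdot 60 \left(-32\right) = -4500499 - \left(-2636\right) \left(-1920\right) = -4500499 - 5061120 = -9561619$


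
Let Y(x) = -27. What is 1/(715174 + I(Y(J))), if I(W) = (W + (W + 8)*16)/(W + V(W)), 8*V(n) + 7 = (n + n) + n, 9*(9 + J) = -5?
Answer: 38/27176943 ≈ 1.3982e-6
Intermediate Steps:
J = -86/9 (J = -9 + (1/9)*(-5) = -9 - 5/9 = -86/9 ≈ -9.5556)
V(n) = -7/8 + 3*n/8 (V(n) = -7/8 + ((n + n) + n)/8 = -7/8 + (2*n + n)/8 = -7/8 + (3*n)/8 = -7/8 + 3*n/8)
I(W) = (128 + 17*W)/(-7/8 + 11*W/8) (I(W) = (W + (W + 8)*16)/(W + (-7/8 + 3*W/8)) = (W + (8 + W)*16)/(-7/8 + 11*W/8) = (W + (128 + 16*W))/(-7/8 + 11*W/8) = (128 + 17*W)/(-7/8 + 11*W/8))
1/(715174 + I(Y(J))) = 1/(715174 + 8*(128 + 17*(-27))/(-7 + 11*(-27))) = 1/(715174 + 8*(128 - 459)/(-7 - 297)) = 1/(715174 + 8*(-331)/(-304)) = 1/(715174 + 8*(-1/304)*(-331)) = 1/(715174 + 331/38) = 1/(27176943/38) = 38/27176943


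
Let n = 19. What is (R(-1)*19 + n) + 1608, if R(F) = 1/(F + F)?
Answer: 3235/2 ≈ 1617.5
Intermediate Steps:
R(F) = 1/(2*F)
(R(-1)*19 + n) + 1608 = (((1/2)/(-1))*19 + 19) + 1608 = (((1/2)*(-1))*19 + 19) + 1608 = (-1/2*19 + 19) + 1608 = (-19/2 + 19) + 1608 = 19/2 + 1608 = 3235/2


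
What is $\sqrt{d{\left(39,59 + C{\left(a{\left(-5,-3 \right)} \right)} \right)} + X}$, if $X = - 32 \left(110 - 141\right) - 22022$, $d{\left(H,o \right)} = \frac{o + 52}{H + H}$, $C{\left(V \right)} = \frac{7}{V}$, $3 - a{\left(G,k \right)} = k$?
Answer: $\frac{i \sqrt{127937771}}{78} \approx 145.01 i$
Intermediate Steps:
$a{\left(G,k \right)} = 3 - k$
$d{\left(H,o \right)} = \frac{52 + o}{2 H}$
$X = -21030$ ($X = \left(-32\right) \left(-31\right) - 22022 = 992 - 22022 = -21030$)
$\sqrt{d{\left(39,59 + C{\left(a{\left(-5,-3 \right)} \right)} \right)} + X} = \sqrt{\frac{52 + \left(59 + \frac{7}{3 - -3}\right)}{2 \cdot 39} - 21030} = \sqrt{\frac{1}{2} \cdot \frac{1}{39} \left(52 + \left(59 + \frac{7}{3 + 3}\right)\right) - 21030} = \sqrt{\frac{1}{2} \cdot \frac{1}{39} \left(52 + \left(59 + \frac{7}{6}\right)\right) - 21030} = \sqrt{\frac{1}{2} \cdot \frac{1}{39} \left(52 + \frac{361}{6}\right) - 21030} = \sqrt{\frac{1}{2} \cdot \frac{1}{39} \cdot \frac{673}{6} - 21030} = \sqrt{\frac{673}{468} - 21030} = \sqrt{- \frac{9841367}{468}} = \frac{i \sqrt{127937771}}{78}$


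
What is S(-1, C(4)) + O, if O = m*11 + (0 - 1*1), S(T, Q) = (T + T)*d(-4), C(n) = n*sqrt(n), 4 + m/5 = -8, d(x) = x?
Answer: -653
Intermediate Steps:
m = -60 (m = -20 + 5*(-8) = -20 - 40 = -60)
C(n) = n**(3/2)
S(T, Q) = -8*T (S(T, Q) = (T + T)*(-4) = (2*T)*(-4) = -8*T)
O = -661 (O = -60*11 + (0 - 1*1) = -660 + (0 - 1) = -660 - 1 = -661)
S(-1, C(4)) + O = -8*(-1) - 661 = 8 - 661 = -653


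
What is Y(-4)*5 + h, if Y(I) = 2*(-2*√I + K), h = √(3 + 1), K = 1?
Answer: 12 - 40*I ≈ 12.0 - 40.0*I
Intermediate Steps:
h = 2 (h = √4 = 2)
Y(I) = 2 - 4*√I (Y(I) = 2*(-2*√I + 1) = 2*(1 - 2*√I) = 2 - 4*√I)
Y(-4)*5 + h = (2 - 8*I)*5 + 2 = (10 - 40*I) + 2 = 12 - 40*I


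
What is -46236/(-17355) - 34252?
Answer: -198132408/5785 ≈ -34249.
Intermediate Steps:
-46236/(-17355) - 34252 = -46236*(-1/17355) - 34252 = 15412/5785 - 34252 = -198132408/5785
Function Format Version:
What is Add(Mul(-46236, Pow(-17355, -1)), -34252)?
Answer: Rational(-198132408, 5785) ≈ -34249.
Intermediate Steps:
Add(Mul(-46236, Pow(-17355, -1)), -34252) = Add(Mul(-46236, Rational(-1, 17355)), -34252) = Add(Rational(15412, 5785), -34252) = Rational(-198132408, 5785)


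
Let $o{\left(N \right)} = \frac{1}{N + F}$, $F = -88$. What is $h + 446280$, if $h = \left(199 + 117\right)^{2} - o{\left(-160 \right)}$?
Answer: $\frac{135441729}{248} \approx 5.4614 \cdot 10^{5}$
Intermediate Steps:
$o{\left(N \right)} = \frac{1}{-88 + N}$ ($o{\left(N \right)} = \frac{1}{N - 88} = \frac{1}{-88 + N}$)
$h = \frac{24764289}{248}$ ($h = \left(199 + 117\right)^{2} - \frac{1}{-88 - 160} = 316^{2} - \frac{1}{-248} = 99856 - - \frac{1}{248} = 99856 + \frac{1}{248} = \frac{24764289}{248} \approx 99856.0$)
$h + 446280 = \frac{24764289}{248} + 446280 = \frac{135441729}{248}$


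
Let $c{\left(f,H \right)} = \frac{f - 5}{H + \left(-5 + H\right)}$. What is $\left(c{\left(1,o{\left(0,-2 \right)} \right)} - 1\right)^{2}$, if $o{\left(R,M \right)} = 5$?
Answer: $\frac{81}{25} \approx 3.24$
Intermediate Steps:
$c{\left(f,H \right)} = \frac{-5 + f}{-5 + 2 H}$
$\left(c{\left(1,o{\left(0,-2 \right)} \right)} - 1\right)^{2} = \left(\frac{-5 + 1}{-5 + 2 \cdot 5} - 1\right)^{2} = \left(\frac{1}{-5 + 10} \left(-4\right) - 1\right)^{2} = \left(\frac{1}{5} \left(-4\right) - 1\right)^{2} = \left(- \frac{4}{5} - 1\right)^{2} = \left(- \frac{9}{5}\right)^{2} = \frac{81}{25}$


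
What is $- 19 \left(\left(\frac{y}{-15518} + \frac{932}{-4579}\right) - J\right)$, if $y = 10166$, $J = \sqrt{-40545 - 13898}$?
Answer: $\frac{30506445}{1869919} + 19 i \sqrt{54443} \approx 16.314 + 4433.3 i$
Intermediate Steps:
$J = i \sqrt{54443}$ ($J = \sqrt{-54443} = i \sqrt{54443} \approx 233.33 i$)
$- 19 \left(\left(\frac{y}{-15518} + \frac{932}{-4579}\right) - J\right) = - 19 \left(\left(\frac{10166}{-15518} + \frac{932}{-4579}\right) - i \sqrt{54443}\right) = - 19 \left(\left(10166 \left(- \frac{1}{15518}\right) + 932 \left(- \frac{1}{4579}\right)\right) - i \sqrt{54443}\right) = - 19 \left(\left(- \frac{5083}{7759} - \frac{932}{4579}\right) - i \sqrt{54443}\right) = - 19 \left(- \frac{30506445}{35528461} - i \sqrt{54443}\right) = \frac{30506445}{1869919} + 19 i \sqrt{54443}$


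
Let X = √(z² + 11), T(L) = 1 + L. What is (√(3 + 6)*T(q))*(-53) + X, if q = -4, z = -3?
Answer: 477 + 2*√5 ≈ 481.47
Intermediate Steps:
X = 2*√5 (X = √((-3)² + 11) = √(9 + 11) = √20 = 2*√5 ≈ 4.4721)
(√(3 + 6)*T(q))*(-53) + X = (√(3 + 6)*(1 - 4))*(-53) + 2*√5 = (√9*(-3))*(-53) + 2*√5 = (3*(-3))*(-53) + 2*√5 = -9*(-53) + 2*√5 = 477 + 2*√5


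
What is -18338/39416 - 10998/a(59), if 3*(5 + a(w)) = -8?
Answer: 650034865/453284 ≈ 1434.1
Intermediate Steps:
a(w) = -23/3 (a(w) = -5 + (⅓)*(-8) = -5 - 8/3 = -23/3)
-18338/39416 - 10998/a(59) = -18338/39416 - 10998/(-23/3) = -18338*1/39416 - 10998*(-3/23) = -9169/19708 + 32994/23 = 650034865/453284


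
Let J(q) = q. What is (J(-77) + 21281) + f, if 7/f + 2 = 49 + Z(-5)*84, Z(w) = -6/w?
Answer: 15669791/739 ≈ 21204.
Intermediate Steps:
f = 35/739 (f = 7/(-2 + (49 - 6/(-5)*84)) = 7/(-2 + (49 - 6*(-⅕)*84)) = 7/(-2 + (49 + (6/5)*84)) = 7/(-2 + (49 + 504/5)) = 7/(-2 + 749/5) = 7/(739/5) = 7*(5/739) = 35/739 ≈ 0.047361)
(J(-77) + 21281) + f = (-77 + 21281) + 35/739 = 21204 + 35/739 = 15669791/739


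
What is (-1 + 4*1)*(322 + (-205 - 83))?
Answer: 102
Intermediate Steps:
(-1 + 4*1)*(322 + (-205 - 83)) = (-1 + 4)*(322 - 288) = 3*34 = 102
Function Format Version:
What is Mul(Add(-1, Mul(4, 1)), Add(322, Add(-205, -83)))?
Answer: 102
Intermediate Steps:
Mul(Add(-1, Mul(4, 1)), Add(322, Add(-205, -83))) = Mul(Add(-1, 4), Add(322, -288)) = Mul(3, 34) = 102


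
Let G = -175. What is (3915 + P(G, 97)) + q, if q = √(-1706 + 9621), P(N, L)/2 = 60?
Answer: 4035 + √7915 ≈ 4124.0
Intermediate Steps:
P(N, L) = 120 (P(N, L) = 2*60 = 120)
q = √7915 ≈ 88.966
(3915 + P(G, 97)) + q = (3915 + 120) + √7915 = 4035 + √7915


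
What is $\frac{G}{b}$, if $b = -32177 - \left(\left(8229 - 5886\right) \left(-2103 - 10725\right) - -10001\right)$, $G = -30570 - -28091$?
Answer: $- \frac{2479}{30013826} \approx -8.2595 \cdot 10^{-5}$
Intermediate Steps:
$G = -2479$ ($G = -30570 + 28091 = -2479$)
$b = 30013826$ ($b = -32177 - \left(2343 \left(-12828\right) + 10001\right) = -32177 - \left(-30056004 + 10001\right) = -32177 - -30046003 = -32177 + 30046003 = 30013826$)
$\frac{G}{b} = - \frac{2479}{30013826}$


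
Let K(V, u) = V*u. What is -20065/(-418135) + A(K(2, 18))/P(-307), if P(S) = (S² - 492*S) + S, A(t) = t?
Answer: 164356565/3414574037 ≈ 0.048134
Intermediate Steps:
P(S) = S² - 491*S
-20065/(-418135) + A(K(2, 18))/P(-307) = -20065/(-418135) + (2*18)/((-307*(-491 - 307))) = -20065*(-1/418135) + 36/((-307*(-798))) = 4013/83627 + 36/244986 = 4013/83627 + 36*(1/244986) = 4013/83627 + 6/40831 = 164356565/3414574037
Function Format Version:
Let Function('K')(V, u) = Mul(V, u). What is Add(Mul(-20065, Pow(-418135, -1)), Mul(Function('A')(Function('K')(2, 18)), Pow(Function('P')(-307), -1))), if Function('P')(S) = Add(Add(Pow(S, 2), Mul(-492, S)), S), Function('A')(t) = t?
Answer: Rational(164356565, 3414574037) ≈ 0.048134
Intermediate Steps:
Function('P')(S) = Add(Pow(S, 2), Mul(-491, S))
Add(Mul(-20065, Pow(-418135, -1)), Mul(Function('A')(Function('K')(2, 18)), Pow(Function('P')(-307), -1))) = Add(Mul(-20065, Pow(-418135, -1)), Mul(Mul(2, 18), Pow(Mul(-307, Add(-491, -307)), -1))) = Add(Mul(-20065, Rational(-1, 418135)), Mul(36, Pow(Mul(-307, -798), -1))) = Add(Rational(4013, 83627), Mul(36, Pow(244986, -1))) = Add(Rational(4013, 83627), Mul(36, Rational(1, 244986))) = Add(Rational(4013, 83627), Rational(6, 40831)) = Rational(164356565, 3414574037)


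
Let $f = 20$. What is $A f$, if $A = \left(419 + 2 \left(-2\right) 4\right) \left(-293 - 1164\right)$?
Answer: $-11743420$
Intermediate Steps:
$A = -587171$ ($A = \left(419 - 16\right) \left(-1457\right) = 403 \left(-1457\right) = -587171$)
$A f = \left(-587171\right) 20 = -11743420$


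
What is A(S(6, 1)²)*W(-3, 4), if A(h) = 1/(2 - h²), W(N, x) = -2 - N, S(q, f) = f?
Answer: 1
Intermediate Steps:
A(S(6, 1)²)*W(-3, 4) = (-1/(-2 + (1²)²))*(-2 - 1*(-3)) = (-1/(-2 + 1²))*(-2 + 3) = -1/(-2 + 1)*1 = -1/(-1)*1 = -1*(-1)*1 = 1*1 = 1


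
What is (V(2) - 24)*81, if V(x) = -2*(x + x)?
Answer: -2592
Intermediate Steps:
V(x) = -4*x
(V(2) - 24)*81 = (-4*2 - 24)*81 = (-8 - 24)*81 = -32*81 = -2592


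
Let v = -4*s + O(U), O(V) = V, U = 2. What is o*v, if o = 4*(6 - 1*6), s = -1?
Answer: 0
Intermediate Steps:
v = 6 (v = -4*(-1) + 2 = 4 + 2 = 6)
o = 0 (o = 4*(6 - 6) = 4*0 = 0)
o*v = 0*6 = 0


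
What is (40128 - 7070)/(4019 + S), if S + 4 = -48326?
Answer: -33058/44311 ≈ -0.74605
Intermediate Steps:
S = -48330 (S = -4 - 48326 = -48330)
(40128 - 7070)/(4019 + S) = (40128 - 7070)/(4019 - 48330) = 33058/(-44311) = 33058*(-1/44311) = -33058/44311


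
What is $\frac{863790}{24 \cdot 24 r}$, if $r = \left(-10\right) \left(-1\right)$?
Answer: $\frac{28793}{192} \approx 149.96$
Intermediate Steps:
$r = 10$
$\frac{863790}{24 \cdot 24 r} = \frac{863790}{24 \cdot 24 \cdot 10} = \frac{863790}{576 \cdot 10} = \frac{863790}{5760} = 863790 \cdot \frac{1}{5760} = \frac{28793}{192}$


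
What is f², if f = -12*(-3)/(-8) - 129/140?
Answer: 576081/19600 ≈ 29.392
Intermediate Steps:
f = -759/140 (f = 36*(-⅛) - 129*1/140 = -9/2 - 129/140 = -759/140 ≈ -5.4214)
f² = (-759/140)² = 576081/19600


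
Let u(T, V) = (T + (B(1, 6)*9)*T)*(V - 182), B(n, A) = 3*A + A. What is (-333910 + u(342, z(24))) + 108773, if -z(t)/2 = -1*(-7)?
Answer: -14771081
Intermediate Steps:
B(n, A) = 4*A
z(t) = -14 (z(t) = -(-2)*(-7) = -2*7 = -14)
u(T, V) = 217*T*(-182 + V) (u(T, V) = (T + ((4*6)*9)*T)*(V - 182) = (T + (24*9)*T)*(-182 + V) = (T + 216*T)*(-182 + V) = (217*T)*(-182 + V) = 217*T*(-182 + V))
(-333910 + u(342, z(24))) + 108773 = (-333910 + 217*342*(-182 - 14)) + 108773 = (-333910 + 217*342*(-196)) + 108773 = (-333910 - 14545944) + 108773 = -14879854 + 108773 = -14771081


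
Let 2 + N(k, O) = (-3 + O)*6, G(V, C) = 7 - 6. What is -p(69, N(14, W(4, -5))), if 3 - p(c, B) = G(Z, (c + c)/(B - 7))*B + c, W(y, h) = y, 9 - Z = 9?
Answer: 70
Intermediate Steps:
Z = 0 (Z = 9 - 1*9 = 9 - 9 = 0)
G(V, C) = 1
N(k, O) = -20 + 6*O (N(k, O) = -2 + (-3 + O)*6 = -2 + (-18 + 6*O) = -20 + 6*O)
p(c, B) = 3 - B - c (p(c, B) = 3 - (1*B + c) = 3 - (B + c) = 3 + (-B - c) = 3 - B - c)
-p(69, N(14, W(4, -5))) = -(3 - (-20 + 6*4) - 1*69) = -(3 - (-20 + 24) - 69) = -(3 - 1*4 - 69) = -(3 - 4 - 69) = -1*(-70) = 70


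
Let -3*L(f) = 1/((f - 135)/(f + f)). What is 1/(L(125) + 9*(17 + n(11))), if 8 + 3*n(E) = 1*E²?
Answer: 3/1501 ≈ 0.0019987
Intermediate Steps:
n(E) = -8/3 + E²/3 (n(E) = -8/3 + (1*E²)/3 = -8/3 + E²/3)
L(f) = -2*f/(3*(-135 + f)) (L(f) = -(f + f)/(f - 135)/3 = -2*f/(-135 + f)/3 = -2*f/(3*(-135 + f)))
1/(L(125) + 9*(17 + n(11))) = 1/(-2*125/(-405 + 3*125) + 9*(17 + (-8/3 + (⅓)*11²))) = 1/(-2*125/(-405 + 375) + 9*(17 + (-8/3 + (⅓)*121))) = 1/(-2*125/(-30) + 9*(17 + (-8/3 + 121/3))) = 1/(-2*125*(-1/30) + 9*(17 + 113/3)) = 1/(25/3 + 9*(164/3)) = 1/(25/3 + 492) = 1/(1501/3) = 3/1501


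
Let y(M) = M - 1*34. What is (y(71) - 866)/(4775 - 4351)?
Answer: -829/424 ≈ -1.9552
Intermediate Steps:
y(M) = -34 + M (y(M) = M - 34 = -34 + M)
(y(71) - 866)/(4775 - 4351) = ((-34 + 71) - 866)/(4775 - 4351) = (37 - 866)/424 = -829*1/424 = -829/424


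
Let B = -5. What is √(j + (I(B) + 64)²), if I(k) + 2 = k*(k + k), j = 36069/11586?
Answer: √187140744762/3862 ≈ 112.01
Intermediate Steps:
j = 12023/3862 (j = 36069*(1/11586) = 12023/3862 ≈ 3.1132)
I(k) = -2 + 2*k² (I(k) = -2 + k*(k + k) = -2 + k*(2*k) = -2 + 2*k²)
√(j + (I(B) + 64)²) = √(12023/3862 + ((-2 + 2*(-5)²) + 64)²) = √(12023/3862 + ((-2 + 2*25) + 64)²) = √(12023/3862 + ((-2 + 50) + 64)²) = √(12023/3862 + (48 + 64)²) = √(12023/3862 + 112²) = √(12023/3862 + 12544) = √(48456951/3862) = √187140744762/3862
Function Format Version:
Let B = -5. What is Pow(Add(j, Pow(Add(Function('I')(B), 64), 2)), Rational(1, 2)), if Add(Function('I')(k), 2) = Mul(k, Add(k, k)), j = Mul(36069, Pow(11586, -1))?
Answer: Mul(Rational(1, 3862), Pow(187140744762, Rational(1, 2))) ≈ 112.01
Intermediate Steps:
j = Rational(12023, 3862) (j = Mul(36069, Rational(1, 11586)) = Rational(12023, 3862) ≈ 3.1132)
Function('I')(k) = Add(-2, Mul(2, Pow(k, 2))) (Function('I')(k) = Add(-2, Mul(k, Add(k, k))) = Add(-2, Mul(k, Mul(2, k))) = Add(-2, Mul(2, Pow(k, 2))))
Pow(Add(j, Pow(Add(Function('I')(B), 64), 2)), Rational(1, 2)) = Pow(Add(Rational(12023, 3862), Pow(Add(Add(-2, Mul(2, Pow(-5, 2))), 64), 2)), Rational(1, 2)) = Pow(Add(Rational(12023, 3862), Pow(Add(Add(-2, Mul(2, 25)), 64), 2)), Rational(1, 2)) = Pow(Add(Rational(12023, 3862), Pow(Add(Add(-2, 50), 64), 2)), Rational(1, 2)) = Pow(Add(Rational(12023, 3862), Pow(Add(48, 64), 2)), Rational(1, 2)) = Pow(Add(Rational(12023, 3862), Pow(112, 2)), Rational(1, 2)) = Pow(Add(Rational(12023, 3862), 12544), Rational(1, 2)) = Pow(Rational(48456951, 3862), Rational(1, 2)) = Mul(Rational(1, 3862), Pow(187140744762, Rational(1, 2)))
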